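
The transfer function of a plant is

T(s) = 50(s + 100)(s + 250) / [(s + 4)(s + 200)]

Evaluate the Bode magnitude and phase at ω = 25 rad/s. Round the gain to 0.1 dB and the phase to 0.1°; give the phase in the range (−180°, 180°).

48.1 dB, -68.3°

At s = jω = j25:
zero (s+100): 100 + j25 → |·| = √(100²+25²) = √10625 ≈ 103.08, ∠ = arctan(25/100) ≈ 14.04°
zero (s+250): 250 + j25 → |·| = √(250²+25²) = √63125 ≈ 251.25, ∠ = arctan(25/250) ≈ 5.71°
pole (s+4): 4 + j25 → |·| = √(4²+25²) = √641 ≈ 25.318, ∠ = arctan(25/4) ≈ 80.91°
pole (s+200): 200 + j25 → |·| = √(200²+25²) = √40625 ≈ 201.56, ∠ = arctan(25/200) ≈ 7.13°
|T| = 50 · 25899 / 5103.1 ≈ 253.76
Gain = 20 log₁₀(253.76) ≈ 48.09 dB
∠T = 19.75° − 88.04° = -68.29°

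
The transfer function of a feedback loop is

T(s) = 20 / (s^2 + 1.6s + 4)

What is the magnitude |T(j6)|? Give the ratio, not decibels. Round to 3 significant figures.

At s = jω = j6:
quadratic: (j6)² + 1.6·j6 + 4 = -32 + j9.6 → |·| ≈ 33.409, ∠ ≈ 163.30°
|T| = 20 / 33.409 ≈ 0.59864

0.599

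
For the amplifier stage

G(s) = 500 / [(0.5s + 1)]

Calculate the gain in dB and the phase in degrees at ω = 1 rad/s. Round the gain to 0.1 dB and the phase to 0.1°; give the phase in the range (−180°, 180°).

53.0 dB, -26.6°

At ω = 1 rad/s:
pole (1 + j1·0.5) = 1 + j0.5 → |·| ≈ 1.118, ∠ ≈ 26.57°
|G| = 500 · 1 / (1.118) ≈ 447.23
Gain = 20 log₁₀(447.23) ≈ 53.01 dB
∠G = (0°) − (26.57°) = -26.57°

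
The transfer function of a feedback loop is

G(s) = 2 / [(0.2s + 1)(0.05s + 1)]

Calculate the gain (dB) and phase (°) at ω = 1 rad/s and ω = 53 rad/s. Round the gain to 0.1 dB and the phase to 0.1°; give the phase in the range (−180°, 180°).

At ω = 1 rad/s:
pole (1 + j1·0.2) = 1 + j0.2 → |·| ≈ 1.0198, ∠ ≈ 11.31°
pole (1 + j1·0.05) = 1 + j0.05 → |·| ≈ 1.0012, ∠ ≈ 2.86°
|G| = 2 · 1 / (1.0198 · 1.0012) ≈ 1.9588
Gain = 20 log₁₀(1.9588) ≈ 5.84 dB
∠G = (0°) − (11.31° + 2.86°) = -14.17°

At ω = 53 rad/s:
pole (1 + j53·0.2) = 1 + j10.6 → |·| ≈ 10.647, ∠ ≈ 84.61°
pole (1 + j53·0.05) = 1 + j2.65 → |·| ≈ 2.8324, ∠ ≈ 69.33°
|G| = 2 · 1 / (10.647 · 2.8324) ≈ 0.066321
Gain = 20 log₁₀(0.066321) ≈ -23.57 dB
∠G = (0°) − (84.61° + 69.33°) = -153.94°

ω = 1: 5.8 dB, -14.2°; ω = 53: -23.6 dB, -153.9°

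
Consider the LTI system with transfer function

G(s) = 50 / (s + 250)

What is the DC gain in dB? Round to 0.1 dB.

-14.0 dB

G(0) = 50 / 250 = 0.2
20 log₁₀(0.2) ≈ -13.98 dB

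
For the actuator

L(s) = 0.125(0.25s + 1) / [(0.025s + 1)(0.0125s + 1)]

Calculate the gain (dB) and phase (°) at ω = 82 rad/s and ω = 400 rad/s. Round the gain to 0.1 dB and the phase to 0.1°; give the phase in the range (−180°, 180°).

At ω = 82 rad/s:
zero (1 + j82·0.25) = 1 + j20.5 → |·| ≈ 20.524, ∠ ≈ 87.21°
pole (1 + j82·0.025) = 1 + j2.05 → |·| ≈ 2.2809, ∠ ≈ 64.00°
pole (1 + j82·0.0125) = 1 + j1.025 → |·| ≈ 1.432, ∠ ≈ 45.71°
|L| = 0.125 · 20.524 / (2.2809 · 1.432) ≈ 0.78546
Gain = 20 log₁₀(0.78546) ≈ -2.10 dB
∠L = (87.21°) − (64.00° + 45.71°) = -22.50°

At ω = 400 rad/s:
zero (1 + j400·0.25) = 1 + j100 → |·| ≈ 100, ∠ ≈ 89.43°
pole (1 + j400·0.025) = 1 + j10 → |·| ≈ 10.05, ∠ ≈ 84.29°
pole (1 + j400·0.0125) = 1 + j5 → |·| ≈ 5.099, ∠ ≈ 78.69°
|L| = 0.125 · 100 / (10.05 · 5.099) ≈ 0.24393
Gain = 20 log₁₀(0.24393) ≈ -12.25 dB
∠L = (89.43°) − (84.29° + 78.69°) = -73.55°

ω = 82: -2.1 dB, -22.5°; ω = 400: -12.3 dB, -73.6°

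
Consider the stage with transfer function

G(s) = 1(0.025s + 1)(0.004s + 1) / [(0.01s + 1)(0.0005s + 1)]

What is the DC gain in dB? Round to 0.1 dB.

0.0 dB

G(0) = 1 · 1 / 1 = 1
20 log₁₀(1) ≈ 0.00 dB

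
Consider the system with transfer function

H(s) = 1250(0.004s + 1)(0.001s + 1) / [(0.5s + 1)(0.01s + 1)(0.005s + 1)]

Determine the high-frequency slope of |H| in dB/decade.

-20 dB/decade

Each pole contributes −20 dB/decade at high frequency; each zero contributes +20 dB/decade.
Net: 2 zero(s) − 3 pole(s) → -20 dB/decade.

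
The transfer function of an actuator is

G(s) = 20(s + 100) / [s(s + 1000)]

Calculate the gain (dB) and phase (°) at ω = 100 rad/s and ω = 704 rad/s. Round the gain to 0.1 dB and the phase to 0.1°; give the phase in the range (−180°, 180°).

At s = jω = j100:
zero (s+100): 100 + j100 → |·| = √(100²+100²) = √20000 ≈ 141.42, ∠ = arctan(100/100) ≈ 45.00°
pole (s+1000): 1000 + j100 → |·| = √(1000²+100²) = √1010000 ≈ 1005, ∠ = arctan(100/1000) ≈ 5.71°
pole at origin: |s| = 100, ∠ = 90.00° (in denominator)
|G| = 20 · 141.42 / 1.005e+05 ≈ 0.028143
Gain = 20 log₁₀(0.028143) ≈ -31.01 dB
∠G = 45.00° − 95.71° = -50.71°

At s = jω = j704:
zero (s+100): 100 + j704 → |·| = √(100²+704²) = √505616 ≈ 711.07, ∠ = arctan(704/100) ≈ 81.92°
pole (s+1000): 1000 + j704 → |·| = √(1000²+704²) = √1495616 ≈ 1223, ∠ = arctan(704/1000) ≈ 35.15°
pole at origin: |s| = 704, ∠ = 90.00° (in denominator)
|G| = 20 · 711.07 / 8.6099e+05 ≈ 0.016517
Gain = 20 log₁₀(0.016517) ≈ -35.64 dB
∠G = 81.92° − 125.15° = -43.23°

ω = 100: -31.0 dB, -50.7°; ω = 704: -35.6 dB, -43.2°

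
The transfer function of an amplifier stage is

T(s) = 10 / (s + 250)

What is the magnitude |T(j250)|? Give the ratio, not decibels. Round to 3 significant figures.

Substitute s = j250:
Numerator: 10 = 10 + j0
Denominator: (j250) + 250 = 250 + j250
|N| = √(10² + 0²) ≈ 10, ∠N ≈ 0.00°
|D| = √(250² + 250²) ≈ 353.55, ∠D ≈ 45.00°
|T| = 10 / 353.55 ≈ 0.028285

0.0283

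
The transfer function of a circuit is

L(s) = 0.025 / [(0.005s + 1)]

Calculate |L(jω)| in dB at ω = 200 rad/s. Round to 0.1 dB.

At ω = 200 rad/s:
pole (1 + j200·0.005) = 1 + j1 → |·| ≈ 1.4142, ∠ ≈ 45.00°
|L| = 0.025 · 1 / (1.4142) ≈ 0.017678
Gain = 20 log₁₀(0.017678) ≈ -35.05 dB

-35.1 dB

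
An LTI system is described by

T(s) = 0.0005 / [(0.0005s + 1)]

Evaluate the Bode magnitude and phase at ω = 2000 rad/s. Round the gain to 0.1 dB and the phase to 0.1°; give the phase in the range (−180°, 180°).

-69.0 dB, -45.0°

At ω = 2000 rad/s:
pole (1 + j2000·0.0005) = 1 + j1 → |·| ≈ 1.4142, ∠ ≈ 45.00°
|T| = 0.0005 · 1 / (1.4142) ≈ 0.00035356
Gain = 20 log₁₀(0.00035356) ≈ -69.03 dB
∠T = (0°) − (45.00°) = -45.00°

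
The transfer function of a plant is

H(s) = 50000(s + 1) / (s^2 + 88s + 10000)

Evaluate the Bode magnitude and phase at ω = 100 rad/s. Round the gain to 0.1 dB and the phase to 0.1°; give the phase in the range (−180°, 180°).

55.1 dB, -0.6°

At s = jω = j100:
zero (s+1): 1 + j100 → |·| = √(1²+100²) = √10001 ≈ 100, ∠ = arctan(100/1) ≈ 89.43°
quadratic: (j100)² + 88·j100 + 10000 = 0 + j8800 → |·| ≈ 8800, ∠ ≈ 90.00°
|H| = 50000 · 100 / 8800 ≈ 568.18
Gain = 20 log₁₀(568.18) ≈ 55.09 dB
∠H = 89.43° − 90.00° = -0.57°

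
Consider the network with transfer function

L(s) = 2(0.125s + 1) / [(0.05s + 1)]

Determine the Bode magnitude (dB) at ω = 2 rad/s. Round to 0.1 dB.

At ω = 2 rad/s:
zero (1 + j2·0.125) = 1 + j0.25 → |·| ≈ 1.0308, ∠ ≈ 14.04°
pole (1 + j2·0.05) = 1 + j0.1 → |·| ≈ 1.005, ∠ ≈ 5.71°
|L| = 2 · 1.0308 / (1.005) ≈ 2.0513
Gain = 20 log₁₀(2.0513) ≈ 6.24 dB

6.2 dB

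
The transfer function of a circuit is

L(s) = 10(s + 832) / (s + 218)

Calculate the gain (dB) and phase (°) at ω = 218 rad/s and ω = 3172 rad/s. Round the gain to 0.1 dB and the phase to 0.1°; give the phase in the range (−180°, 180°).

At s = jω = j218:
zero (s+832): 832 + j218 → |·| = √(832²+218²) = √739748 ≈ 860.09, ∠ = arctan(218/832) ≈ 14.68°
pole (s+218): 218 + j218 → |·| = √(218²+218²) = √95048 ≈ 308.3, ∠ = arctan(218/218) ≈ 45.00°
|L| = 10 · 860.09 / 308.3 ≈ 27.898
Gain = 20 log₁₀(27.898) ≈ 28.91 dB
∠L = 14.68° − 45.00° = -30.32°

At s = jω = j3172:
zero (s+832): 832 + j3172 → |·| = √(832²+3172²) = √10753808 ≈ 3279.3, ∠ = arctan(3172/832) ≈ 75.30°
pole (s+218): 218 + j3172 → |·| = √(218²+3172²) = √10109108 ≈ 3179.5, ∠ = arctan(3172/218) ≈ 86.07°
|L| = 10 · 3279.3 / 3179.5 ≈ 10.314
Gain = 20 log₁₀(10.314) ≈ 20.27 dB
∠L = 75.30° − 86.07° = -10.77°

ω = 218: 28.9 dB, -30.3°; ω = 3172: 20.3 dB, -10.8°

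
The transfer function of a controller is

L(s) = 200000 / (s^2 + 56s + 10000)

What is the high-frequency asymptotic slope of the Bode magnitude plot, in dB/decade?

Each pole contributes −20 dB/decade at high frequency; each zero contributes +20 dB/decade.
Net: 0 zero(s) − 2 pole(s) → -40 dB/decade.

-40 dB/decade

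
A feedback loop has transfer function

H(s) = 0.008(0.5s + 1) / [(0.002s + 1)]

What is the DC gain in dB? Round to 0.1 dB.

-41.9 dB

H(0) = 0.008 · 1 / 1 = 0.008
20 log₁₀(0.008) ≈ -41.94 dB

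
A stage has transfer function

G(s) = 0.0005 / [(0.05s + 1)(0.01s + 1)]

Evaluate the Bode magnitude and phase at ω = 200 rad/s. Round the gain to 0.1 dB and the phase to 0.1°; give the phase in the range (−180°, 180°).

At ω = 200 rad/s:
pole (1 + j200·0.05) = 1 + j10 → |·| ≈ 10.05, ∠ ≈ 84.29°
pole (1 + j200·0.01) = 1 + j2 → |·| ≈ 2.2361, ∠ ≈ 63.43°
|G| = 0.0005 · 1 / (10.05 · 2.2361) ≈ 2.2249e-05
Gain = 20 log₁₀(2.2249e-05) ≈ -93.05 dB
∠G = (0°) − (84.29° + 63.43°) = -147.72°

-93.1 dB, -147.7°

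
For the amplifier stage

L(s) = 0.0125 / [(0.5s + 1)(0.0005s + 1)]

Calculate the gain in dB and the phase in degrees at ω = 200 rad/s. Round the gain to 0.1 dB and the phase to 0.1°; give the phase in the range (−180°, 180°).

At ω = 200 rad/s:
pole (1 + j200·0.5) = 1 + j100 → |·| ≈ 100, ∠ ≈ 89.43°
pole (1 + j200·0.0005) = 1 + j0.1 → |·| ≈ 1.005, ∠ ≈ 5.71°
|L| = 0.0125 · 1 / (100 · 1.005) ≈ 0.00012438
Gain = 20 log₁₀(0.00012438) ≈ -78.10 dB
∠L = (0°) − (89.43° + 5.71°) = -95.14°

-78.1 dB, -95.1°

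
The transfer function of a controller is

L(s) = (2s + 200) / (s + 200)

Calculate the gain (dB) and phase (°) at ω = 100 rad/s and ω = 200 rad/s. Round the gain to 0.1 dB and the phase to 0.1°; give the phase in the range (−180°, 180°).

Substitute s = j100:
Numerator: 2(j100) + 200 = 200 + j200
Denominator: (j100) + 200 = 200 + j100
|N| = √(200² + 200²) ≈ 282.84, ∠N ≈ 45.00°
|D| = √(200² + 100²) ≈ 223.61, ∠D ≈ 26.57°
|L| = 282.84 / 223.61 ≈ 1.2649
Gain = 20 log₁₀(1.2649) ≈ 2.04 dB
∠L = 45.00° − 26.57° = 18.43°

Substitute s = j200:
Numerator: 2(j200) + 200 = 200 + j400
Denominator: (j200) + 200 = 200 + j200
|N| = √(200² + 400²) ≈ 447.21, ∠N ≈ 63.43°
|D| = √(200² + 200²) ≈ 282.84, ∠D ≈ 45.00°
|L| = 447.21 / 282.84 ≈ 1.5811
Gain = 20 log₁₀(1.5811) ≈ 3.98 dB
∠L = 63.43° − 45.00° = 18.43°

ω = 100: 2.0 dB, 18.4°; ω = 200: 4.0 dB, 18.4°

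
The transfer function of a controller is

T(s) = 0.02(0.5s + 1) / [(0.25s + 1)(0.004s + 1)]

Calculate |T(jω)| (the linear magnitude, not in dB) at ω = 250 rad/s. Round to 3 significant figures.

0.0283

At ω = 250 rad/s:
zero (1 + j250·0.5) = 1 + j125 → |·| ≈ 125, ∠ ≈ 89.54°
pole (1 + j250·0.25) = 1 + j62.5 → |·| ≈ 62.508, ∠ ≈ 89.08°
pole (1 + j250·0.004) = 1 + j1 → |·| ≈ 1.4142, ∠ ≈ 45.00°
|T| = 0.02 · 125 / (62.508 · 1.4142) ≈ 0.028281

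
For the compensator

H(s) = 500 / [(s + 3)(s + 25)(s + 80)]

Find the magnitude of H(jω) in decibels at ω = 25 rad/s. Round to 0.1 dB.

At s = jω = j25:
pole (s+3): 3 + j25 → |·| = √(3²+25²) = √634 ≈ 25.179, ∠ = arctan(25/3) ≈ 83.16°
pole (s+25): 25 + j25 → |·| = √(25²+25²) = √1250 ≈ 35.355, ∠ = arctan(25/25) ≈ 45.00°
pole (s+80): 80 + j25 → |·| = √(80²+25²) = √7025 ≈ 83.815, ∠ = arctan(25/80) ≈ 17.35°
|H| = 500 / 74612 ≈ 0.0067013
Gain = 20 log₁₀(0.0067013) ≈ -43.48 dB

-43.5 dB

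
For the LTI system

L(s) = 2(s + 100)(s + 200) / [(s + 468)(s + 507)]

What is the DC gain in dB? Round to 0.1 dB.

-15.5 dB

L(0) = 2·100·200 / (468·507) ≈ 0.16858
20 log₁₀(0.16858) ≈ -15.46 dB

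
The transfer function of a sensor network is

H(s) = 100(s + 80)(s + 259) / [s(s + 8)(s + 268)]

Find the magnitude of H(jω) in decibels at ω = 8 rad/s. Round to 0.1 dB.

38.7 dB

At s = jω = j8:
zero (s+80): 80 + j8 → |·| = √(80²+8²) = √6464 ≈ 80.399, ∠ = arctan(8/80) ≈ 5.71°
zero (s+259): 259 + j8 → |·| = √(259²+8²) = √67145 ≈ 259.12, ∠ = arctan(8/259) ≈ 1.77°
pole (s+8): 8 + j8 → |·| = √(8²+8²) = √128 ≈ 11.314, ∠ = arctan(8/8) ≈ 45.00°
pole (s+268): 268 + j8 → |·| = √(268²+8²) = √71888 ≈ 268.12, ∠ = arctan(8/268) ≈ 1.71°
pole at origin: |s| = 8, ∠ = 90.00° (in denominator)
|H| = 100 · 20833 / 24268 ≈ 85.846
Gain = 20 log₁₀(85.846) ≈ 38.67 dB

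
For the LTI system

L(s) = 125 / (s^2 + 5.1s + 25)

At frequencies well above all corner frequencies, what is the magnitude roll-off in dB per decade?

Each pole contributes −20 dB/decade at high frequency; each zero contributes +20 dB/decade.
Net: 0 zero(s) − 2 pole(s) → -40 dB/decade.

-40 dB/decade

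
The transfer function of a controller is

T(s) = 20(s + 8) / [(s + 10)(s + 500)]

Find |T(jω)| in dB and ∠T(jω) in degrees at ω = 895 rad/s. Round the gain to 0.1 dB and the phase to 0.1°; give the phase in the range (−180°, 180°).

-34.2 dB, -60.7°

At s = jω = j895:
zero (s+8): 8 + j895 → |·| = √(8²+895²) = √801089 ≈ 895.04, ∠ = arctan(895/8) ≈ 89.49°
pole (s+10): 10 + j895 → |·| = √(10²+895²) = √801125 ≈ 895.06, ∠ = arctan(895/10) ≈ 89.36°
pole (s+500): 500 + j895 → |·| = √(500²+895²) = √1051025 ≈ 1025.2, ∠ = arctan(895/500) ≈ 60.81°
|T| = 20 · 895.04 / 9.1762e+05 ≈ 0.019508
Gain = 20 log₁₀(0.019508) ≈ -34.20 dB
∠T = 89.49° − 150.17° = -60.68°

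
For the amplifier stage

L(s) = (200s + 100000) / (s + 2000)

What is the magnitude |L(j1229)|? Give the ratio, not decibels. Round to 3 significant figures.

113

Substitute s = j1229:
Numerator: 200(j1229) + 100000 = 100000 + j245800
Denominator: (j1229) + 2000 = 2000 + j1229
|N| = √(100000² + 245800²) ≈ 2.6536e+05, ∠N ≈ 67.86°
|D| = √(2000² + 1229²) ≈ 2347.4, ∠D ≈ 31.57°
|L| = 2.6536e+05 / 2347.4 ≈ 113.04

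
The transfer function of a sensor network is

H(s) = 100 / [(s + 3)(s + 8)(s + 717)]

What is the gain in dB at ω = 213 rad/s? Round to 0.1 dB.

At s = jω = j213:
pole (s+3): 3 + j213 → |·| = √(3²+213²) = √45378 ≈ 213.02, ∠ = arctan(213/3) ≈ 89.19°
pole (s+8): 8 + j213 → |·| = √(8²+213²) = √45433 ≈ 213.15, ∠ = arctan(213/8) ≈ 87.85°
pole (s+717): 717 + j213 → |·| = √(717²+213²) = √559458 ≈ 747.97, ∠ = arctan(213/717) ≈ 16.55°
|H| = 100 / 3.3962e+07 ≈ 2.9445e-06
Gain = 20 log₁₀(2.9445e-06) ≈ -110.62 dB

-110.6 dB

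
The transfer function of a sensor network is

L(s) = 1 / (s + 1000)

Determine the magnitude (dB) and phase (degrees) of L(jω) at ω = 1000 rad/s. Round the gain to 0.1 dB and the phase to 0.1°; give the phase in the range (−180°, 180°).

Substitute s = j1000:
Numerator: 1 = 1 + j0
Denominator: (j1000) + 1000 = 1000 + j1000
|N| = √(1² + 0²) ≈ 1, ∠N ≈ 0.00°
|D| = √(1000² + 1000²) ≈ 1414.2, ∠D ≈ 45.00°
|L| = 1 / 1414.2 ≈ 0.00070711
Gain = 20 log₁₀(0.00070711) ≈ -63.01 dB
∠L = 0.00° − 45.00° = -45.00°

-63.0 dB, -45.0°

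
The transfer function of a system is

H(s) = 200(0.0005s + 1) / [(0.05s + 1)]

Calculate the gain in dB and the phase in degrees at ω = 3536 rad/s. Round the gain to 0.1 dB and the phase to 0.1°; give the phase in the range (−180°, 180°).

At ω = 3536 rad/s:
zero (1 + j3536·0.0005) = 1 + j1.768 → |·| ≈ 2.0312, ∠ ≈ 60.51°
pole (1 + j3536·0.05) = 1 + j176.8 → |·| ≈ 176.8, ∠ ≈ 89.68°
|H| = 200 · 2.0312 / (176.8) ≈ 2.2977
Gain = 20 log₁₀(2.2977) ≈ 7.23 dB
∠H = (60.51°) − (89.68°) = -29.17°

7.2 dB, -29.2°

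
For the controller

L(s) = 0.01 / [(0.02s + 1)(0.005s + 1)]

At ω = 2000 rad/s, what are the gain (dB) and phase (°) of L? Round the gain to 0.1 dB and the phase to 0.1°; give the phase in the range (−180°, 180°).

At ω = 2000 rad/s:
pole (1 + j2000·0.02) = 1 + j40 → |·| ≈ 40.012, ∠ ≈ 88.57°
pole (1 + j2000·0.005) = 1 + j10 → |·| ≈ 10.05, ∠ ≈ 84.29°
|L| = 0.01 · 1 / (40.012 · 10.05) ≈ 2.4868e-05
Gain = 20 log₁₀(2.4868e-05) ≈ -92.09 dB
∠L = (0°) − (88.57° + 84.29°) = -172.86°

-92.1 dB, -172.9°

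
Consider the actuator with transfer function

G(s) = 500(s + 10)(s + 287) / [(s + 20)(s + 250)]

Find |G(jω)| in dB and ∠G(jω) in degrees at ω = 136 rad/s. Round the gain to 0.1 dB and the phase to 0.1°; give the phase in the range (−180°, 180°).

54.9 dB, 1.0°

At s = jω = j136:
zero (s+10): 10 + j136 → |·| = √(10²+136²) = √18596 ≈ 136.37, ∠ = arctan(136/10) ≈ 85.79°
zero (s+287): 287 + j136 → |·| = √(287²+136²) = √100865 ≈ 317.59, ∠ = arctan(136/287) ≈ 25.35°
pole (s+20): 20 + j136 → |·| = √(20²+136²) = √18896 ≈ 137.46, ∠ = arctan(136/20) ≈ 81.63°
pole (s+250): 250 + j136 → |·| = √(250²+136²) = √80996 ≈ 284.6, ∠ = arctan(136/250) ≈ 28.55°
|G| = 500 · 43310 / 39121 ≈ 553.54
Gain = 20 log₁₀(553.54) ≈ 54.86 dB
∠G = 111.14° − 110.18° = 0.96°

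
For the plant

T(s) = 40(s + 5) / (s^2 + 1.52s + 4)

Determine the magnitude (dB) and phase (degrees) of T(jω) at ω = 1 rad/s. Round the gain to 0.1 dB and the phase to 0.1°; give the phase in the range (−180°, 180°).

At s = jω = j1:
zero (s+5): 5 + j1 → |·| = √(5²+1²) = √26 ≈ 5.099, ∠ = arctan(1/5) ≈ 11.31°
quadratic: (j1)² + 1.52·j1 + 4 = 3 + j1.52 → |·| ≈ 3.3631, ∠ ≈ 26.87°
|T| = 40 · 5.099 / 3.3631 ≈ 60.646
Gain = 20 log₁₀(60.646) ≈ 35.66 dB
∠T = 11.31° − 26.87° = -15.56°

35.7 dB, -15.6°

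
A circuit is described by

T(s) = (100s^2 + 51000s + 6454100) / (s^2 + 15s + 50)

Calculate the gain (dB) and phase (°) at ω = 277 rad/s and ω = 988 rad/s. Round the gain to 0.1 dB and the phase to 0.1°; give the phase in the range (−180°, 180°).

ω = 277: 45.3 dB, -82.0°; ω = 988: 40.6 dB, -28.1°

Substitute s = j277:
Numerator: 100(j277)^2 + 51000(j277) + 6454100 = -1218800 + j14127000
Denominator: (j277)^2 + 15(j277) + 50 = -76679 + j4155
|N| = √(1218800² + 14127000²) ≈ 1.4179e+07, ∠N ≈ 94.93°
|D| = √(76679² + 4155²) ≈ 76791, ∠D ≈ 176.90°
|T| = 1.4179e+07 / 76791 ≈ 184.64
Gain = 20 log₁₀(184.64) ≈ 45.33 dB
∠T = 94.93° − 176.90° = -81.97°

Substitute s = j988:
Numerator: 100(j988)^2 + 51000(j988) + 6454100 = -91160300 + j50388000
Denominator: (j988)^2 + 15(j988) + 50 = -976094 + j14820
|N| = √(91160300² + 50388000²) ≈ 1.0416e+08, ∠N ≈ 151.07°
|D| = √(976094² + 14820²) ≈ 9.7621e+05, ∠D ≈ 179.13°
|T| = 1.0416e+08 / 9.7621e+05 ≈ 106.7
Gain = 20 log₁₀(106.7) ≈ 40.56 dB
∠T = 151.07° − 179.13° = -28.06°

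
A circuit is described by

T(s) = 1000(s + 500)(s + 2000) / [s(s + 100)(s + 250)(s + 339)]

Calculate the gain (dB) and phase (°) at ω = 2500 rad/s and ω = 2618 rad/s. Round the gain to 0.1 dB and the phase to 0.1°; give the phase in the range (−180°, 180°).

At s = jω = j2500:
zero (s+500): 500 + j2500 → |·| = √(500²+2500²) = √6500000 ≈ 2549.5, ∠ = arctan(2500/500) ≈ 78.69°
zero (s+2000): 2000 + j2500 → |·| = √(2000²+2500²) = √10250000 ≈ 3201.6, ∠ = arctan(2500/2000) ≈ 51.34°
pole (s+100): 100 + j2500 → |·| = √(100²+2500²) = √6260000 ≈ 2502, ∠ = arctan(2500/100) ≈ 87.71°
pole (s+250): 250 + j2500 → |·| = √(250²+2500²) = √6312500 ≈ 2512.5, ∠ = arctan(2500/250) ≈ 84.29°
pole (s+339): 339 + j2500 → |·| = √(339²+2500²) = √6364921 ≈ 2522.9, ∠ = arctan(2500/339) ≈ 82.28°
pole at origin: |s| = 2500, ∠ = 90.00° (in denominator)
|T| = 1000 · 8.1625e+06 / 3.9649e+13 ≈ 0.00020587
Gain = 20 log₁₀(0.00020587) ≈ -73.73 dB
∠T = 130.03° − 344.28° = -214.25° ≡ 145.75° (principal value)

At s = jω = j2618:
zero (s+500): 500 + j2618 → |·| = √(500²+2618²) = √7103924 ≈ 2665.3, ∠ = arctan(2618/500) ≈ 79.19°
zero (s+2000): 2000 + j2618 → |·| = √(2000²+2618²) = √10853924 ≈ 3294.5, ∠ = arctan(2618/2000) ≈ 52.62°
pole (s+100): 100 + j2618 → |·| = √(100²+2618²) = √6863924 ≈ 2619.9, ∠ = arctan(2618/100) ≈ 87.81°
pole (s+250): 250 + j2618 → |·| = √(250²+2618²) = √6916424 ≈ 2629.9, ∠ = arctan(2618/250) ≈ 84.55°
pole (s+339): 339 + j2618 → |·| = √(339²+2618²) = √6968845 ≈ 2639.9, ∠ = arctan(2618/339) ≈ 82.62°
pole at origin: |s| = 2618, ∠ = 90.00° (in denominator)
|T| = 1000 · 8.7808e+06 / 4.7619e+13 ≈ 0.0001844
Gain = 20 log₁₀(0.0001844) ≈ -74.68 dB
∠T = 131.81° − 344.98° = -213.17° ≡ 146.83° (principal value)

ω = 2500: -73.7 dB, 145.8°; ω = 2618: -74.7 dB, 146.8°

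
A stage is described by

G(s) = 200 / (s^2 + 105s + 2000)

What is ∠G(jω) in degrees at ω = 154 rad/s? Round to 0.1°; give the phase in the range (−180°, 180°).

Substitute s = j154:
Numerator: 200 = 200 + j0
Denominator: (j154)^2 + 105(j154) + 2000 = -21716 + j16170
|N| = √(200² + 0²) ≈ 200, ∠N ≈ 0.00°
|D| = √(21716² + 16170²) ≈ 27075, ∠D ≈ 143.33°
∠G = 0.00° − 143.33° = -143.33°

-143.3°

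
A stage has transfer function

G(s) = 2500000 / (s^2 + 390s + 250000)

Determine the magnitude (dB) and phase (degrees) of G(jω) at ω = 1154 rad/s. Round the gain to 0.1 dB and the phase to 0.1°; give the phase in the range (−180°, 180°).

At s = jω = j1154:
quadratic: (j1154)² + 390·j1154 + 250000 = -1081716 + j450060 → |·| ≈ 1.1716e+06, ∠ ≈ 157.41°
|G| = 2500000 / 1.1716e+06 ≈ 2.1338
Gain = 20 log₁₀(2.1338) ≈ 6.58 dB
∠G = 0.00° − 157.41° = -157.41°

6.6 dB, -157.4°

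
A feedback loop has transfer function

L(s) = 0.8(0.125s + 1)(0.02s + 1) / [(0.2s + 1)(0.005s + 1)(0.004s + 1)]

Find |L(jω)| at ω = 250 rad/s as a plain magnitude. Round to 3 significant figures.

At ω = 250 rad/s:
zero (1 + j250·0.125) = 1 + j31.25 → |·| ≈ 31.266, ∠ ≈ 88.17°
zero (1 + j250·0.02) = 1 + j5 → |·| ≈ 5.099, ∠ ≈ 78.69°
pole (1 + j250·0.2) = 1 + j50 → |·| ≈ 50.01, ∠ ≈ 88.85°
pole (1 + j250·0.005) = 1 + j1.25 → |·| ≈ 1.6008, ∠ ≈ 51.34°
pole (1 + j250·0.004) = 1 + j1 → |·| ≈ 1.4142, ∠ ≈ 45.00°
|L| = 0.8 · 31.266 · 5.099 / (50.01 · 1.6008 · 1.4142) ≈ 1.1265

1.13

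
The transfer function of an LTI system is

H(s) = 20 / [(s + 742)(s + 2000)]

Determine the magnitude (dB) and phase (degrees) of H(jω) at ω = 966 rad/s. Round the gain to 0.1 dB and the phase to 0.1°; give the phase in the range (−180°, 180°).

-102.6 dB, -78.3°

At s = jω = j966:
pole (s+742): 742 + j966 → |·| = √(742²+966²) = √1483720 ≈ 1218.1, ∠ = arctan(966/742) ≈ 52.47°
pole (s+2000): 2000 + j966 → |·| = √(2000²+966²) = √4933156 ≈ 2221.1, ∠ = arctan(966/2000) ≈ 25.78°
|H| = 20 / 2.7055e+06 ≈ 7.3923e-06
Gain = 20 log₁₀(7.3923e-06) ≈ -102.62 dB
∠H = 0.00° − 78.25° = -78.25°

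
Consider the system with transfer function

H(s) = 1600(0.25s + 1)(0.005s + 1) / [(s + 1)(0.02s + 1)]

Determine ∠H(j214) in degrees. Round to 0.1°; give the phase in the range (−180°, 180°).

-30.7°

At ω = 214 rad/s:
zero (1 + j214·0.25) = 1 + j53.5 → |·| ≈ 53.509, ∠ ≈ 88.93°
zero (1 + j214·0.005) = 1 + j1.07 → |·| ≈ 1.4645, ∠ ≈ 46.94°
pole (1 + j214·1) = 1 + j214 → |·| ≈ 214, ∠ ≈ 89.73°
pole (1 + j214·0.02) = 1 + j4.28 → |·| ≈ 4.3953, ∠ ≈ 76.85°
∠H = (88.93° + 46.94°) − (89.73° + 76.85°) = -30.71°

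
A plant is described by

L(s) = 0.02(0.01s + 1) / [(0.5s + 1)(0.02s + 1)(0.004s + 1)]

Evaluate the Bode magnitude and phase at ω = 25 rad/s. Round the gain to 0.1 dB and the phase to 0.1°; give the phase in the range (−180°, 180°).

At ω = 25 rad/s:
zero (1 + j25·0.01) = 1 + j0.25 → |·| ≈ 1.0308, ∠ ≈ 14.04°
pole (1 + j25·0.5) = 1 + j12.5 → |·| ≈ 12.54, ∠ ≈ 85.43°
pole (1 + j25·0.02) = 1 + j0.5 → |·| ≈ 1.118, ∠ ≈ 26.57°
pole (1 + j25·0.004) = 1 + j0.1 → |·| ≈ 1.005, ∠ ≈ 5.71°
|L| = 0.02 · 1.0308 / (12.54 · 1.118 · 1.005) ≈ 0.0014632
Gain = 20 log₁₀(0.0014632) ≈ -56.69 dB
∠L = (14.04°) − (85.43° + 26.57° + 5.71°) = -103.67°

-56.7 dB, -103.7°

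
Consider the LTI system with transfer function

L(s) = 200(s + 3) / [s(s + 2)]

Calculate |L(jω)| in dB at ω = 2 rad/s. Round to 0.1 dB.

42.1 dB

At s = jω = j2:
zero (s+3): 3 + j2 → |·| = √(3²+2²) = √13 ≈ 3.6056, ∠ = arctan(2/3) ≈ 33.69°
pole (s+2): 2 + j2 → |·| = √(2²+2²) = √8 ≈ 2.8284, ∠ = arctan(2/2) ≈ 45.00°
pole at origin: |s| = 2, ∠ = 90.00° (in denominator)
|L| = 200 · 3.6056 / 5.6568 ≈ 127.48
Gain = 20 log₁₀(127.48) ≈ 42.11 dB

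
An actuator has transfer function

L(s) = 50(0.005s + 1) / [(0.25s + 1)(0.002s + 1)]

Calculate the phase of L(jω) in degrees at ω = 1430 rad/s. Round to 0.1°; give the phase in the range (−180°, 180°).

At ω = 1430 rad/s:
zero (1 + j1430·0.005) = 1 + j7.15 → |·| ≈ 7.2196, ∠ ≈ 82.04°
pole (1 + j1430·0.25) = 1 + j357.5 → |·| ≈ 357.5, ∠ ≈ 89.84°
pole (1 + j1430·0.002) = 1 + j2.86 → |·| ≈ 3.0298, ∠ ≈ 70.73°
∠L = (82.04°) − (89.84° + 70.73°) = -78.53°

-78.5°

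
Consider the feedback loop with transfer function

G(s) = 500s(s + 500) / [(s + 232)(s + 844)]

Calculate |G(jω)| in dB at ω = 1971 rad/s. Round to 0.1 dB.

At s = jω = j1971:
zero (s+500): 500 + j1971 → |·| = √(500²+1971²) = √4134841 ≈ 2033.4, ∠ = arctan(1971/500) ≈ 75.77°
zero at origin: s = j1971 → |·| = 1971, ∠ = 90.00°
pole (s+232): 232 + j1971 → |·| = √(232²+1971²) = √3938665 ≈ 1984.6, ∠ = arctan(1971/232) ≈ 83.29°
pole (s+844): 844 + j1971 → |·| = √(844²+1971²) = √4597177 ≈ 2144.1, ∠ = arctan(1971/844) ≈ 66.82°
|G| = 500 · 4.0078e+06 / 4.2552e+06 ≈ 470.93
Gain = 20 log₁₀(470.93) ≈ 53.46 dB

53.5 dB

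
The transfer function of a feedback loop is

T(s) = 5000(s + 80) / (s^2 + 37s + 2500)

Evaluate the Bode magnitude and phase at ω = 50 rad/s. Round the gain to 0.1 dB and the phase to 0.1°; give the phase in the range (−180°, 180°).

48.1 dB, -58.0°

At s = jω = j50:
zero (s+80): 80 + j50 → |·| = √(80²+50²) = √8900 ≈ 94.34, ∠ = arctan(50/80) ≈ 32.01°
quadratic: (j50)² + 37·j50 + 2500 = 0 + j1850 → |·| ≈ 1850, ∠ ≈ 90.00°
|T| = 5000 · 94.34 / 1850 ≈ 254.97
Gain = 20 log₁₀(254.97) ≈ 48.13 dB
∠T = 32.01° − 90.00° = -57.99°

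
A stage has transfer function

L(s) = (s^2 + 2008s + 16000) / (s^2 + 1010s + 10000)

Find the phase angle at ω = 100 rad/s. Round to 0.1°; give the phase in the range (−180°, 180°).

-1.7°

Substitute s = j100:
Numerator: (j100)^2 + 2008(j100) + 16000 = 6000 + j200800
Denominator: (j100)^2 + 1010(j100) + 10000 = 0 + j101000
|N| = √(6000² + 200800²) ≈ 2.0089e+05, ∠N ≈ 88.29°
|D| = √(0² + 101000²) ≈ 1.01e+05, ∠D ≈ 90.00°
∠L = 88.29° − 90.00° = -1.71°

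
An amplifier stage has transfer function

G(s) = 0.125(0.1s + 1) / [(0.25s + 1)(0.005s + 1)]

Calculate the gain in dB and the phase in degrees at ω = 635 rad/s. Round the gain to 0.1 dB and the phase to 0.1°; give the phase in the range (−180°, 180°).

-36.5 dB, -73.1°

At ω = 635 rad/s:
zero (1 + j635·0.1) = 1 + j63.5 → |·| ≈ 63.508, ∠ ≈ 89.10°
pole (1 + j635·0.25) = 1 + j158.75 → |·| ≈ 158.75, ∠ ≈ 89.64°
pole (1 + j635·0.005) = 1 + j3.175 → |·| ≈ 3.3288, ∠ ≈ 72.52°
|G| = 0.125 · 63.508 / (158.75 · 3.3288) ≈ 0.015022
Gain = 20 log₁₀(0.015022) ≈ -36.47 dB
∠G = (89.10°) − (89.64° + 72.52°) = -73.06°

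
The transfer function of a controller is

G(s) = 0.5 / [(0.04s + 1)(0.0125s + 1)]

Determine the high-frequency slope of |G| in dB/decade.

-40 dB/decade

Each pole contributes −20 dB/decade at high frequency; each zero contributes +20 dB/decade.
Net: 0 zero(s) − 2 pole(s) → -40 dB/decade.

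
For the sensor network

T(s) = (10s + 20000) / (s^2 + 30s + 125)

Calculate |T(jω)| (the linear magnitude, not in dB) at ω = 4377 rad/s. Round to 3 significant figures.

Substitute s = j4377:
Numerator: 10(j4377) + 20000 = 20000 + j43770
Denominator: (j4377)^2 + 30(j4377) + 125 = -19158004 + j131310
|N| = √(20000² + 43770²) ≈ 48123, ∠N ≈ 65.44°
|D| = √(19158004² + 131310²) ≈ 1.9158e+07, ∠D ≈ 179.61°
|T| = 48123 / 1.9158e+07 ≈ 0.0025119

0.00251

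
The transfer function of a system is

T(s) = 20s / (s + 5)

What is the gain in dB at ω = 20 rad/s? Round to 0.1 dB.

25.8 dB

At s = jω = j20:
zero at origin: s = j20 → |·| = 20, ∠ = 90.00°
pole (s+5): 5 + j20 → |·| = √(5²+20²) = √425 ≈ 20.616, ∠ = arctan(20/5) ≈ 75.96°
|T| = 20 · 20 / 20.616 ≈ 19.402
Gain = 20 log₁₀(19.402) ≈ 25.76 dB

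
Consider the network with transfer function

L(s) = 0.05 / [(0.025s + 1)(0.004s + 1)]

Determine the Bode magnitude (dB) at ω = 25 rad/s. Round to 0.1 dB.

At ω = 25 rad/s:
pole (1 + j25·0.025) = 1 + j0.625 → |·| ≈ 1.1792, ∠ ≈ 32.01°
pole (1 + j25·0.004) = 1 + j0.1 → |·| ≈ 1.005, ∠ ≈ 5.71°
|L| = 0.05 · 1 / (1.1792 · 1.005) ≈ 0.042191
Gain = 20 log₁₀(0.042191) ≈ -27.50 dB

-27.5 dB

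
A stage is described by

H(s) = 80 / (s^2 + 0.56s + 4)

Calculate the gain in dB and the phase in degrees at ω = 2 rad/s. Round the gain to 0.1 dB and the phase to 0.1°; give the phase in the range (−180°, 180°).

At s = jω = j2:
quadratic: (j2)² + 0.56·j2 + 4 = 0 + j1.12 → |·| ≈ 1.12, ∠ ≈ 90.00°
|H| = 80 / 1.12 ≈ 71.429
Gain = 20 log₁₀(71.429) ≈ 37.08 dB
∠H = 0.00° − 90.00° = -90.00°

37.1 dB, -90.0°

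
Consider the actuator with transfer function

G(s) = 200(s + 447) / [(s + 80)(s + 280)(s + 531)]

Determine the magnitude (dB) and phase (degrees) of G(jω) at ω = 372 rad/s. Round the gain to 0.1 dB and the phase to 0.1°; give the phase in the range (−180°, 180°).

At s = jω = j372:
zero (s+447): 447 + j372 → |·| = √(447²+372²) = √338193 ≈ 581.54, ∠ = arctan(372/447) ≈ 39.77°
pole (s+80): 80 + j372 → |·| = √(80²+372²) = √144784 ≈ 380.5, ∠ = arctan(372/80) ≈ 77.86°
pole (s+280): 280 + j372 → |·| = √(280²+372²) = √216784 ≈ 465.6, ∠ = arctan(372/280) ≈ 53.03°
pole (s+531): 531 + j372 → |·| = √(531²+372²) = √420345 ≈ 648.34, ∠ = arctan(372/531) ≈ 35.01°
|G| = 200 · 581.54 / 1.1486e+08 ≈ 0.0010126
Gain = 20 log₁₀(0.0010126) ≈ -59.89 dB
∠G = 39.77° − 165.90° = -126.13°

-59.9 dB, -126.1°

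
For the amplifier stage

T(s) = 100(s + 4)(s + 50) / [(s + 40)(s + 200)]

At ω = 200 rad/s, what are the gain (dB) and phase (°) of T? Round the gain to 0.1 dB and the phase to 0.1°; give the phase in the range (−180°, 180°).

At s = jω = j200:
zero (s+4): 4 + j200 → |·| = √(4²+200²) = √40016 ≈ 200.04, ∠ = arctan(200/4) ≈ 88.85°
zero (s+50): 50 + j200 → |·| = √(50²+200²) = √42500 ≈ 206.16, ∠ = arctan(200/50) ≈ 75.96°
pole (s+40): 40 + j200 → |·| = √(40²+200²) = √41600 ≈ 203.96, ∠ = arctan(200/40) ≈ 78.69°
pole (s+200): 200 + j200 → |·| = √(200²+200²) = √80000 ≈ 282.84, ∠ = arctan(200/200) ≈ 45.00°
|T| = 100 · 41240 / 57688 ≈ 71.488
Gain = 20 log₁₀(71.488) ≈ 37.08 dB
∠T = 164.81° − 123.69° = 41.12°

37.1 dB, 41.1°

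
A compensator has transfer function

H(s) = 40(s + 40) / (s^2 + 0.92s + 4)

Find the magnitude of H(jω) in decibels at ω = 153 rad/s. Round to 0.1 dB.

-11.4 dB

At s = jω = j153:
zero (s+40): 40 + j153 → |·| = √(40²+153²) = √25009 ≈ 158.14, ∠ = arctan(153/40) ≈ 75.35°
quadratic: (j153)² + 0.92·j153 + 4 = -23405 + j140.76 → |·| ≈ 23405, ∠ ≈ 179.66°
|H| = 40 · 158.14 / 23405 ≈ 0.27027
Gain = 20 log₁₀(0.27027) ≈ -11.36 dB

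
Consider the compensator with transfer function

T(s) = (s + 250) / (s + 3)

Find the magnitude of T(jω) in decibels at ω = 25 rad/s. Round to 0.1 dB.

Substitute s = j25:
Numerator: (j25) + 250 = 250 + j25
Denominator: (j25) + 3 = 3 + j25
|N| = √(250² + 25²) ≈ 251.25, ∠N ≈ 5.71°
|D| = √(3² + 25²) ≈ 25.179, ∠D ≈ 83.16°
|T| = 251.25 / 25.179 ≈ 9.9786
Gain = 20 log₁₀(9.9786) ≈ 19.98 dB

20.0 dB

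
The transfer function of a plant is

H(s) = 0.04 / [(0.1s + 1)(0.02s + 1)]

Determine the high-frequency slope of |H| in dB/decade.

Each pole contributes −20 dB/decade at high frequency; each zero contributes +20 dB/decade.
Net: 0 zero(s) − 2 pole(s) → -40 dB/decade.

-40 dB/decade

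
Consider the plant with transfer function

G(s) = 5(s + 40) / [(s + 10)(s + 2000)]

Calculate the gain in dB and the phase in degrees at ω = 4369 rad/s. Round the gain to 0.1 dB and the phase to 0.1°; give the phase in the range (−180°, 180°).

-59.7 dB, -65.8°

At s = jω = j4369:
zero (s+40): 40 + j4369 → |·| = √(40²+4369²) = √19089761 ≈ 4369.2, ∠ = arctan(4369/40) ≈ 89.48°
pole (s+10): 10 + j4369 → |·| = √(10²+4369²) = √19088261 ≈ 4369, ∠ = arctan(4369/10) ≈ 89.87°
pole (s+2000): 2000 + j4369 → |·| = √(2000²+4369²) = √23088161 ≈ 4805, ∠ = arctan(4369/2000) ≈ 65.40°
|G| = 5 · 4369.2 / 2.0993e+07 ≈ 0.0010406
Gain = 20 log₁₀(0.0010406) ≈ -59.65 dB
∠G = 89.48° − 155.27° = -65.79°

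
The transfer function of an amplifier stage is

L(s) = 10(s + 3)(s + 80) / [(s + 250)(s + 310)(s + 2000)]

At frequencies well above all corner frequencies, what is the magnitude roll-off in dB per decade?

-20 dB/decade

Each pole contributes −20 dB/decade at high frequency; each zero contributes +20 dB/decade.
Net: 2 zero(s) − 3 pole(s) → -20 dB/decade.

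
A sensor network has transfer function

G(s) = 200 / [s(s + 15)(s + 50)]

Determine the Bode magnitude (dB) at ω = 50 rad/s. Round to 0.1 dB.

-59.3 dB

At s = jω = j50:
pole (s+15): 15 + j50 → |·| = √(15²+50²) = √2725 ≈ 52.202, ∠ = arctan(50/15) ≈ 73.30°
pole (s+50): 50 + j50 → |·| = √(50²+50²) = √5000 ≈ 70.711, ∠ = arctan(50/50) ≈ 45.00°
pole at origin: |s| = 50, ∠ = 90.00° (in denominator)
|G| = 200 / 1.8456e+05 ≈ 0.0010837
Gain = 20 log₁₀(0.0010837) ≈ -59.30 dB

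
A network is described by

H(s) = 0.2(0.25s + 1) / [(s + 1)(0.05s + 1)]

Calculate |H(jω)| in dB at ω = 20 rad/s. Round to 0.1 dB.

-28.9 dB

At ω = 20 rad/s:
zero (1 + j20·0.25) = 1 + j5 → |·| ≈ 5.099, ∠ ≈ 78.69°
pole (1 + j20·1) = 1 + j20 → |·| ≈ 20.025, ∠ ≈ 87.14°
pole (1 + j20·0.05) = 1 + j1 → |·| ≈ 1.4142, ∠ ≈ 45.00°
|H| = 0.2 · 5.099 / (20.025 · 1.4142) ≈ 0.036011
Gain = 20 log₁₀(0.036011) ≈ -28.87 dB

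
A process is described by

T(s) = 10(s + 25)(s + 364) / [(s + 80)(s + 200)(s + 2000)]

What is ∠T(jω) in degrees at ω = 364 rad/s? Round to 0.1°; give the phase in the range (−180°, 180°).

-18.1°

At s = jω = j364:
zero (s+25): 25 + j364 → |·| = √(25²+364²) = √133121 ≈ 364.86, ∠ = arctan(364/25) ≈ 86.07°
zero (s+364): 364 + j364 → |·| = √(364²+364²) = √264992 ≈ 514.77, ∠ = arctan(364/364) ≈ 45.00°
pole (s+80): 80 + j364 → |·| = √(80²+364²) = √138896 ≈ 372.69, ∠ = arctan(364/80) ≈ 77.60°
pole (s+200): 200 + j364 → |·| = √(200²+364²) = √172496 ≈ 415.33, ∠ = arctan(364/200) ≈ 61.21°
pole (s+2000): 2000 + j364 → |·| = √(2000²+364²) = √4132496 ≈ 2032.9, ∠ = arctan(364/2000) ≈ 10.31°
∠T = 131.07° − 149.12° = -18.05°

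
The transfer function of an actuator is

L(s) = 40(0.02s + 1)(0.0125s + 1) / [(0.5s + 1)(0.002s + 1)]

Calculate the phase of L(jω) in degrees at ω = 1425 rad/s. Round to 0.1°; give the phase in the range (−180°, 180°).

14.2°

At ω = 1425 rad/s:
zero (1 + j1425·0.02) = 1 + j28.5 → |·| ≈ 28.518, ∠ ≈ 87.99°
zero (1 + j1425·0.0125) = 1 + j17.8125 → |·| ≈ 17.841, ∠ ≈ 86.79°
pole (1 + j1425·0.5) = 1 + j712.5 → |·| ≈ 712.5, ∠ ≈ 89.92°
pole (1 + j1425·0.002) = 1 + j2.85 → |·| ≈ 3.0203, ∠ ≈ 70.67°
∠L = (87.99° + 86.79°) − (89.92° + 70.67°) = 14.19°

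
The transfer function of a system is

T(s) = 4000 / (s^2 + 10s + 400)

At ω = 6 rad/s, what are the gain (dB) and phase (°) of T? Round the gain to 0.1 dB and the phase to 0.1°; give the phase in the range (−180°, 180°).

20.7 dB, -9.4°

At s = jω = j6:
quadratic: (j6)² + 10·j6 + 400 = 364 + j60 → |·| ≈ 368.91, ∠ ≈ 9.36°
|T| = 4000 / 368.91 ≈ 10.843
Gain = 20 log₁₀(10.843) ≈ 20.70 dB
∠T = 0.00° − 9.36° = -9.36°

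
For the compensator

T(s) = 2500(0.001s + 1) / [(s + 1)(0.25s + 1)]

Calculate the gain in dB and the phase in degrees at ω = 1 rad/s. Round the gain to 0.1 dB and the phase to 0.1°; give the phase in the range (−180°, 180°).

64.7 dB, -59.0°

At ω = 1 rad/s:
zero (1 + j1·0.001) = 1 + j0.001 → |·| ≈ 1, ∠ ≈ 0.06°
pole (1 + j1·1) = 1 + j1 → |·| ≈ 1.4142, ∠ ≈ 45.00°
pole (1 + j1·0.25) = 1 + j0.25 → |·| ≈ 1.0308, ∠ ≈ 14.04°
|T| = 2500 · 1 / (1.4142 · 1.0308) ≈ 1715
Gain = 20 log₁₀(1715) ≈ 64.69 dB
∠T = (0.06°) − (45.00° + 14.04°) = -58.98°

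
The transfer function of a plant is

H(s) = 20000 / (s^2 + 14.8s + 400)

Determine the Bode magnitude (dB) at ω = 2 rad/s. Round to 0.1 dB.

At s = jω = j2:
quadratic: (j2)² + 14.8·j2 + 400 = 396 + j29.6 → |·| ≈ 397.1, ∠ ≈ 4.27°
|H| = 20000 / 397.1 ≈ 50.365
Gain = 20 log₁₀(50.365) ≈ 34.04 dB

34.0 dB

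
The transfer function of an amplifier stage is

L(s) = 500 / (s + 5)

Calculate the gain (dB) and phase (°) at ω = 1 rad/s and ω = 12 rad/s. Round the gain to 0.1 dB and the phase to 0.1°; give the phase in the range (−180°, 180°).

ω = 1: 39.8 dB, -11.3°; ω = 12: 31.7 dB, -67.4°

Substitute s = j1:
Numerator: 500 = 500 + j0
Denominator: (j1) + 5 = 5 + j1
|N| = √(500² + 0²) ≈ 500, ∠N ≈ 0.00°
|D| = √(5² + 1²) ≈ 5.099, ∠D ≈ 11.31°
|L| = 500 / 5.099 ≈ 98.058
Gain = 20 log₁₀(98.058) ≈ 39.83 dB
∠L = 0.00° − 11.31° = -11.31°

Substitute s = j12:
Numerator: 500 = 500 + j0
Denominator: (j12) + 5 = 5 + j12
|N| = √(500² + 0²) ≈ 500, ∠N ≈ 0.00°
|D| = √(5² + 12²) ≈ 13, ∠D ≈ 67.38°
|L| = 500 / 13 ≈ 38.462
Gain = 20 log₁₀(38.462) ≈ 31.70 dB
∠L = 0.00° − 67.38° = -67.38°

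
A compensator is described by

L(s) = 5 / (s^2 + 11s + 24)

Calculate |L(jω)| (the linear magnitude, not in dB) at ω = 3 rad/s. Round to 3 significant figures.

Substitute s = j3:
Numerator: 5 = 5 + j0
Denominator: (j3)^2 + 11(j3) + 24 = 15 + j33
|N| = √(5² + 0²) ≈ 5, ∠N ≈ 0.00°
|D| = √(15² + 33²) ≈ 36.249, ∠D ≈ 65.56°
|L| = 5 / 36.249 ≈ 0.13793

0.138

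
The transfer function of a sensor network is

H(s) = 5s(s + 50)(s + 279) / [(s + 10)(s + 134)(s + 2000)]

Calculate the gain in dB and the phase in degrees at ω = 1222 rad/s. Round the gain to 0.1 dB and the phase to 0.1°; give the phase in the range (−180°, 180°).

8.5 dB, 50.1°

At s = jω = j1222:
zero (s+50): 50 + j1222 → |·| = √(50²+1222²) = √1495784 ≈ 1223, ∠ = arctan(1222/50) ≈ 87.66°
zero (s+279): 279 + j1222 → |·| = √(279²+1222²) = √1571125 ≈ 1253.4, ∠ = arctan(1222/279) ≈ 77.14°
zero at origin: s = j1222 → |·| = 1222, ∠ = 90.00°
pole (s+10): 10 + j1222 → |·| = √(10²+1222²) = √1493384 ≈ 1222, ∠ = arctan(1222/10) ≈ 89.53°
pole (s+134): 134 + j1222 → |·| = √(134²+1222²) = √1511240 ≈ 1229.3, ∠ = arctan(1222/134) ≈ 83.74°
pole (s+2000): 2000 + j1222 → |·| = √(2000²+1222²) = √5493284 ≈ 2343.8, ∠ = arctan(1222/2000) ≈ 31.42°
|H| = 5 · 1.8732e+09 / 3.5209e+09 ≈ 2.6601
Gain = 20 log₁₀(2.6601) ≈ 8.50 dB
∠H = 254.80° − 204.69° = 50.11°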